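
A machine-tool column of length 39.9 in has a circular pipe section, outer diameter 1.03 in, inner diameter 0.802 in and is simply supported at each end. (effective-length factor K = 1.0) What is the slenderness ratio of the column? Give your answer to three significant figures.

λ ≈ 122

d_o = 1.03 in, d_i = 0.802 in
I = π(d_o⁴ − d_i⁴)/64 = π(1.03⁴ − 0.8020⁴)/64 = 3.494×10^-2 in⁴
A = 0.3281 in²;  r_min = √(I/A) = √(3.494×10^-2/0.3281) = 0.3264 in
L_e = K·L = 1 × 39.9 = 39.90 in
λ = L_e / r_min = 39.900 / 0.3264 = 122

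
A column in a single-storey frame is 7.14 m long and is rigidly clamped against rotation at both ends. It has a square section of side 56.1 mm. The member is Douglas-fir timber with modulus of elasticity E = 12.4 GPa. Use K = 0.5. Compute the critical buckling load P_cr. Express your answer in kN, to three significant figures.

I = a⁴/12 = 56.1⁴/12 = 8.254×10^5 mm⁴
I = 8.254×10^5 mm⁴ = 8.254×10^-7 m⁴
Effective length L_e = K·L = 0.5 × 7.14 = 3.570 m
P_cr = π²EI / L_e² = π² × 12.4×10⁹ × 8.254×10^-7 / 3.570² = 7.926×10^3 N

P_cr ≈ 7.93 kN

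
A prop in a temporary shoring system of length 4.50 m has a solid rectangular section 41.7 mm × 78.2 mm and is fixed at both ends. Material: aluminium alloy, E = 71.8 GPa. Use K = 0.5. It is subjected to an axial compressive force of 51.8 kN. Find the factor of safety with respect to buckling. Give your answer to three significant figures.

n ≈ 1.28

Buckling occurs about the weak axis: I_min = h·b³/12 with b = 41.7 mm (the shorter side).
I_min = 78.2×41.7³/12 = 4.725×10^5 mm⁴
I = 4.725×10^5 mm⁴ = 4.725×10^-7 m⁴
Effective length L_e = K·L = 0.5 × 4.50 = 2.250 m
P_cr = π²EI / L_e² = π² × 71.8×10⁹ × 4.725×10^-7 / 2.250² = 6.614×10^4 N
Factor of safety n = P_cr / P = 66.144 / 51.8 = 1.28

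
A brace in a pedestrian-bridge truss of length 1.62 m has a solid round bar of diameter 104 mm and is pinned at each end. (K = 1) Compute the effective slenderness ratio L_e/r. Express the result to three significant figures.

I = πd⁴/64 = π×104⁴/64 = 5.743×10^6 mm⁴
A = 8.495×10^3 mm²;  r_min = √(I/A) = √(5.743×10^6/8.495×10^3) = 26.00 mm
L_e = K·L = 1 × 1.62 m = 1.620 m = 1620.0 mm
λ = L_e / r_min = 1620.0 / 26.00 = 62.3

λ ≈ 62.3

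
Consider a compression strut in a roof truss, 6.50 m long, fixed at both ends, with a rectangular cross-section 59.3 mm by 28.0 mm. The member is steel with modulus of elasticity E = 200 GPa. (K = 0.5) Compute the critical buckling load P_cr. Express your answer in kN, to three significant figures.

P_cr ≈ 20.3 kN

Buckling occurs about the weak axis: I_min = h·b³/12 with b = 28.0 mm (the shorter side).
I_min = 59.3×28.0³/12 = 1.085×10^5 mm⁴
I = 1.085×10^5 mm⁴ = 1.085×10^-7 m⁴
Effective length L_e = K·L = 0.5 × 6.50 = 3.250 m
P_cr = π²EI / L_e² = π² × 200×10⁹ × 1.085×10^-7 / 3.250² = 2.027×10^4 N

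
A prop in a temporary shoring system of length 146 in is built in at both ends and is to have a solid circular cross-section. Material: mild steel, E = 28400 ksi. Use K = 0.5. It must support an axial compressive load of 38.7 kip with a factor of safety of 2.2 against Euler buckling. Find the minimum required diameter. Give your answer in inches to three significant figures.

Required P_cr = n·P = 2.2 × 38.7 = 85.14 kip
L_e = K·L = 0.5 × 146 = 73.00 in
Required I = P_cr·L_e²/(π²E) = 8.514×10^4 × 73.00² / (π² × 2.84×10^7) = 1.619 in⁴
Solid circle: I = πd⁴/64  ⇒  d = (64I/π)^(1/4) = (64×1.619/π)^(1/4) = 2.40 in

d ≈ 2.40 in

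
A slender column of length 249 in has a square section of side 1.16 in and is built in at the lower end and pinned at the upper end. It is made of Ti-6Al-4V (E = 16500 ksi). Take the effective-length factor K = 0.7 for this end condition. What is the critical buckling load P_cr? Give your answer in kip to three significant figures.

P_cr ≈ 0.809 kip

I = a⁴/12 = 1.16⁴/12 = 0.1509 in⁴
Effective length L_e = K·L = 0.7 × 249 = 174.3 in
P_cr = π²EI / L_e² = π² × 16500×10³ × 0.1509 / 174.3² = 808.8 lb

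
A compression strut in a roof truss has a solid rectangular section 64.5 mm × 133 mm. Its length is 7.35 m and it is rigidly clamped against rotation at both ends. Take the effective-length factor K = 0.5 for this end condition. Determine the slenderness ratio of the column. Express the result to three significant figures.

For a rectangle r_min = b/√12 = 64.5/√12 = 18.62 mm
L_e = K·L = 0.5 × 7.35 m = 3.675 m = 3675.0 mm
λ = L_e / r_min = 3675.0 / 18.62 = 197

λ ≈ 197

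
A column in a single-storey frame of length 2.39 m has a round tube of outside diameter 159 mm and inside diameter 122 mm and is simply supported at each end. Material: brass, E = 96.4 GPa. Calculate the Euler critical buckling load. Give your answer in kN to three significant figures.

d_o = 159 mm, d_i = 122 mm
I = π(d_o⁴ − d_i⁴)/64 = π(159⁴ − 122.0⁴)/64 = 2.050×10^7 mm⁴
I = 2.050×10^7 mm⁴ = 2.050×10^-5 m⁴
Effective length L_e = K·L = 1 × 2.39 = 2.390 m
P_cr = π²EI / L_e² = π² × 96.4×10⁹ × 2.050×10^-5 / 2.390² = 3.414×10^6 N

P_cr ≈ 3410 kN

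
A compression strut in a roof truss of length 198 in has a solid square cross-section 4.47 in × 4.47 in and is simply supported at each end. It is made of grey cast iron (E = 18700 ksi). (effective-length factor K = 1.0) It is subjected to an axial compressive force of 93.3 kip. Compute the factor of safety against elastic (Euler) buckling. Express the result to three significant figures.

n ≈ 1.68

I = a⁴/12 = 4.47⁴/12 = 33.27 in⁴
Effective length L_e = K·L = 1 × 198 = 198.0 in
P_cr = π²EI / L_e² = π² × 18700×10³ × 33.27 / 198.0² = 1.566×10^5 lb
Factor of safety n = P_cr / P = 156.62 / 93.3 = 1.68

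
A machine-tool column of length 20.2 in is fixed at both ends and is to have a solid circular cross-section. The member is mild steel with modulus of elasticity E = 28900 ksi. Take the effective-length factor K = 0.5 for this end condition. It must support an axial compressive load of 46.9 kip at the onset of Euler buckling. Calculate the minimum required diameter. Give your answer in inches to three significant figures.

L_e = K·L = 0.5 × 20.2 = 10.10 in
Required I = P_cr·L_e²/(π²E) = 4.690×10^4 × 10.10² / (π² × 2.89×10^7) = 1.677×10^-2 in⁴
Solid circle: I = πd⁴/64  ⇒  d = (64I/π)^(1/4) = (64×1.677×10^-2/π)^(1/4) = 0.765 in

d ≈ 0.765 in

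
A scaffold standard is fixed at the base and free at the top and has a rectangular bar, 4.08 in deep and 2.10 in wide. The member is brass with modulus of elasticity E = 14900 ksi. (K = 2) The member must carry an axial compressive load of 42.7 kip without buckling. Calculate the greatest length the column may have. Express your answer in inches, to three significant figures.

L_max ≈ 52.1 in

Buckling occurs about the weak axis: I_min = h·b³/12 with b = 2.10 in (the shorter side).
I_min = 4.08×2.10³/12 = 3.149 in⁴
At the buckling limit P_cr = P = 4.270×10^4 lb
From P_cr = π²EI/(K·L)²:  L = (1/K)·√(π²EI/P_cr) = (1/2)·√(π²×1.49×10^7×3.149/4.270×10^4)
L = 52.1 in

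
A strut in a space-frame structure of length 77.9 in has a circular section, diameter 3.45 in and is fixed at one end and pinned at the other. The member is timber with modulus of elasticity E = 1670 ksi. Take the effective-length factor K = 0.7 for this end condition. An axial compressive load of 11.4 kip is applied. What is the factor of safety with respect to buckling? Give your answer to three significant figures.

I = πd⁴/64 = π×3.45⁴/64 = 6.954 in⁴
Effective length L_e = K·L = 0.7 × 77.9 = 54.53 in
P_cr = π²EI / L_e² = π² × 1670×10³ × 6.954 / 54.53² = 3.855×10^4 lb
Factor of safety n = P_cr / P = 38.547 / 11.4 = 3.38

n ≈ 3.38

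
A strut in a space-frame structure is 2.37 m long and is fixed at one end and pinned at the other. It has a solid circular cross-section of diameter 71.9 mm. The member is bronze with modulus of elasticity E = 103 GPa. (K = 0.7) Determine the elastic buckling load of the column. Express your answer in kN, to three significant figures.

I = πd⁴/64 = π×71.9⁴/64 = 1.312×10^6 mm⁴
I = 1.312×10^6 mm⁴ = 1.312×10^-6 m⁴
Effective length L_e = K·L = 0.7 × 2.37 = 1.659 m
P_cr = π²EI / L_e² = π² × 103×10⁹ × 1.312×10^-6 / 1.659² = 4.845×10^5 N

P_cr ≈ 485 kN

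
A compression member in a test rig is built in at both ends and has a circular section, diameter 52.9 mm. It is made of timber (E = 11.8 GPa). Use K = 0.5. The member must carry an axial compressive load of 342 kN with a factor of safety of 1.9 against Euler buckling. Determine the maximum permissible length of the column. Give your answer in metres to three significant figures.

I = πd⁴/64 = π×52.9⁴/64 = 3.844×10^5 mm⁴
I = 3.844×10^-7 m⁴
Required critical load P_cr = n·P = 1.9 × 342 = 649.8 kN = 6.498×10^5 N
From P_cr = π²EI/(K·L)²:  L = (1/K)·√(π²EI/P_cr) = (1/0.5)·√(π²×1.18×10^10×3.844×10^-7/6.498×10^5)
L = 0.525 m

L_max ≈ 0.525 m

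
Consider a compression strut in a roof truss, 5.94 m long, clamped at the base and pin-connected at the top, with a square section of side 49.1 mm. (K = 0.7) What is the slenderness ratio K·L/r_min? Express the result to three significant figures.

λ ≈ 293

For a square r = a/√12 = 49.1/√12 = 14.17 mm
L_e = K·L = 0.7 × 5.94 m = 4.158 m = 4158.0 mm
λ = L_e / r_min = 4158.0 / 14.17 = 293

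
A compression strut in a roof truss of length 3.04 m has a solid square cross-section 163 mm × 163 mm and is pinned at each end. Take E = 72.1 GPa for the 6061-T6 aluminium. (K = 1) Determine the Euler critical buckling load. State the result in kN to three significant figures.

I = a⁴/12 = 163⁴/12 = 5.883×10^7 mm⁴
I = 5.883×10^7 mm⁴ = 5.883×10^-5 m⁴
Effective length L_e = K·L = 1 × 3.04 = 3.040 m
P_cr = π²EI / L_e² = π² × 72.1×10⁹ × 5.883×10^-5 / 3.040² = 4.530×10^6 N

P_cr ≈ 4530 kN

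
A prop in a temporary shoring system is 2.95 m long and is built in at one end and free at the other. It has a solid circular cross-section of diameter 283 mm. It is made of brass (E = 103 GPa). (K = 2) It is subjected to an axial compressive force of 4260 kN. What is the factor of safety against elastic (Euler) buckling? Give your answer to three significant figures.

n ≈ 2.16

I = πd⁴/64 = π×283⁴/64 = 3.149×10^8 mm⁴
I = 3.149×10^8 mm⁴ = 3.149×10^-4 m⁴
Effective length L_e = K·L = 2 × 2.95 = 5.900 m
P_cr = π²EI / L_e² = π² × 103×10⁹ × 3.149×10^-4 / 5.900² = 9.195×10^6 N
Factor of safety n = P_cr / P = 9194.9 / 4260 = 2.16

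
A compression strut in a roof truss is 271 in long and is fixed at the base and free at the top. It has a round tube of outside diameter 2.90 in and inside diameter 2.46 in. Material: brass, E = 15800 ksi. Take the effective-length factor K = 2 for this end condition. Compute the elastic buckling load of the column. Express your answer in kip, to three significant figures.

d_o = 2.90 in, d_i = 2.46 in
I = π(d_o⁴ − d_i⁴)/64 = π(2.90⁴ − 2.460⁴)/64 = 1.674 in⁴
Effective length L_e = K·L = 2 × 271 = 542.0 in
P_cr = π²EI / L_e² = π² × 15800×10³ × 1.674 / 542.0² = 888.7 lb

P_cr ≈ 0.889 kip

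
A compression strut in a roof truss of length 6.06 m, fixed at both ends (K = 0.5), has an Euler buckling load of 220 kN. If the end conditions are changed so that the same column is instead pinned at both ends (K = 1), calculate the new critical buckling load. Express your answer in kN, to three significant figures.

P_cr ≈ 55.0 kN

P_cr ∝ 1/K², so P_cr,new = P_cr,old × (K_old/K_new)² = 220 × (0.5/1)²
= 220 × 0.2500 = 55.0 kN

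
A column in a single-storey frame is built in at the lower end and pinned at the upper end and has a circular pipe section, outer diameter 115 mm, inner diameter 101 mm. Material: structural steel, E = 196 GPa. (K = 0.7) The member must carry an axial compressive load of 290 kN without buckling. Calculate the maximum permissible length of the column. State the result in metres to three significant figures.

L_max ≈ 6.88 m

d_o = 115 mm, d_i = 101 mm
I = π(d_o⁴ − d_i⁴)/64 = π(115⁴ − 101.0⁴)/64 = 3.477×10^6 mm⁴
I = 3.477×10^-6 m⁴
At the buckling limit P_cr = P = 2.900×10^5 N
From P_cr = π²EI/(K·L)²:  L = (1/K)·√(π²EI/P_cr) = (1/0.7)·√(π²×1.96×10^11×3.477×10^-6/2.900×10^5)
L = 6.88 m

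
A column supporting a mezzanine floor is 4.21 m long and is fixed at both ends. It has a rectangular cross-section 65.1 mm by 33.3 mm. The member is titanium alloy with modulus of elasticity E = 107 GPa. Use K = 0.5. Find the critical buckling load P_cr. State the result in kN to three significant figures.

Buckling occurs about the weak axis: I_min = h·b³/12 with b = 33.3 mm (the shorter side).
I_min = 65.1×33.3³/12 = 2.003×10^5 mm⁴
I = 2.003×10^5 mm⁴ = 2.003×10^-7 m⁴
Effective length L_e = K·L = 0.5 × 4.21 = 2.105 m
P_cr = π²EI / L_e² = π² × 107×10⁹ × 2.003×10^-7 / 2.105² = 4.774×10^4 N

P_cr ≈ 47.7 kN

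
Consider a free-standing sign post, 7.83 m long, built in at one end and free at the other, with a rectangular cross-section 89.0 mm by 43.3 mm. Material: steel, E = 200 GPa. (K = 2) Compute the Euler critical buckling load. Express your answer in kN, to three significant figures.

P_cr ≈ 4.85 kN

Buckling occurs about the weak axis: I_min = h·b³/12 with b = 43.3 mm (the shorter side).
I_min = 89.0×43.3³/12 = 6.021×10^5 mm⁴
I = 6.021×10^5 mm⁴ = 6.021×10^-7 m⁴
Effective length L_e = K·L = 2 × 7.83 = 15.66 m
P_cr = π²EI / L_e² = π² × 200×10⁹ × 6.021×10^-7 / 15.66² = 4.846×10^3 N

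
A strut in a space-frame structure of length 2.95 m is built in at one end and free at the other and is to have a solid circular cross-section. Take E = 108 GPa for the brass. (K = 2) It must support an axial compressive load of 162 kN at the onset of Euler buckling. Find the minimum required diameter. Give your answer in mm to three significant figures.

L_e = K·L = 2 × 2.95 = 5.900 m
Required I = P_cr·L_e²/(π²E) = 1.620×10^5 × 5.900² / (π² × 1.08×10^11) = 5.290×10^-6 m⁴
I_req = 5.290×10^6 mm⁴
Solid circle: I = πd⁴/64  ⇒  d = (64I/π)^(1/4) = (64×5.290×10^6/π)^(1/4) = 102 mm

d ≈ 102 mm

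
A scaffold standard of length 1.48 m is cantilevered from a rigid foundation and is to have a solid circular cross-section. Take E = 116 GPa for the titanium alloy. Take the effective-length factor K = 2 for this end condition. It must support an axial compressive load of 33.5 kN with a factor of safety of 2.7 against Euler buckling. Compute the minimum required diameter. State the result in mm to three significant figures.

d ≈ 61.3 mm

Required P_cr = n·P = 2.7 × 33.5 = 90.45 kN
L_e = K·L = 2 × 1.48 = 2.960 m
Required I = P_cr·L_e²/(π²E) = 9.045×10^4 × 2.960² / (π² × 1.16×10^11) = 6.922×10^-7 m⁴
I_req = 6.922×10^5 mm⁴
Solid circle: I = πd⁴/64  ⇒  d = (64I/π)^(1/4) = (64×6.922×10^5/π)^(1/4) = 61.3 mm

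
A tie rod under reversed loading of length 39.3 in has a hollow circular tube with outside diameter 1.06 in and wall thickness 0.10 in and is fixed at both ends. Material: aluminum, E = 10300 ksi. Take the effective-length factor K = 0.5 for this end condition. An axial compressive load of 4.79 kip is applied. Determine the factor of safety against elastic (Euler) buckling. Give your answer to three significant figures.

Inner diameter d_i = 1.06 − 2×0.10 = 0.8600 in
I = π(d_o⁴ − d_i⁴)/64 = π(1.06⁴ − 0.8600⁴)/64 = 3.512×10^-2 in⁴
Effective length L_e = K·L = 0.5 × 39.3 = 19.65 in
P_cr = π²EI / L_e² = π² × 10300×10³ × 3.512×10^-2 / 19.65² = 9.246×10^3 lb
Factor of safety n = P_cr / P = 9.2464 / 4.79 = 1.93

n ≈ 1.93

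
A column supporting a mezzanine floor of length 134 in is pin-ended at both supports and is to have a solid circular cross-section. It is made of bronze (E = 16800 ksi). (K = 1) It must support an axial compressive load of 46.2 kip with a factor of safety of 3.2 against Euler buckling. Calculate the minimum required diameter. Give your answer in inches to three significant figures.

Required P_cr = n·P = 3.2 × 46.2 = 147.8 kip
L_e = K·L = 1 × 134 = 134.0 in
Required I = P_cr·L_e²/(π²E) = 1.478×10^5 × 134.0² / (π² × 1.68×10^7) = 16.01 in⁴
Solid circle: I = πd⁴/64  ⇒  d = (64I/π)^(1/4) = (64×16.01/π)^(1/4) = 4.25 in

d ≈ 4.25 in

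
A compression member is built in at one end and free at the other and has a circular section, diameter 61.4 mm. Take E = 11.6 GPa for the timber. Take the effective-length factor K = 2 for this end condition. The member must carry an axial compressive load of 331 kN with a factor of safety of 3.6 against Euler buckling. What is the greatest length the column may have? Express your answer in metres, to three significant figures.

I = πd⁴/64 = π×61.4⁴/64 = 6.977×10^5 mm⁴
I = 6.977×10^-7 m⁴
Required critical load P_cr = n·P = 3.6 × 331 = 1192 kN = 1.192×10^6 N
From P_cr = π²EI/(K·L)²:  L = (1/K)·√(π²EI/P_cr) = (1/2)·√(π²×1.16×10^10×6.977×10^-7/1.192×10^6)
L = 0.129 m

L_max ≈ 0.129 m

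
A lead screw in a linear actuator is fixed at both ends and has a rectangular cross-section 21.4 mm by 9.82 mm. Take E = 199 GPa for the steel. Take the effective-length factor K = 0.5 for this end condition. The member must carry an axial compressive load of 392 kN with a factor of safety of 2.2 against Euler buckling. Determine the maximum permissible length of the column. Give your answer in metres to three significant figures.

L_max ≈ 0.124 m

Buckling occurs about the weak axis: I_min = h·b³/12 with b = 9.82 mm (the shorter side).
I_min = 21.4×9.82³/12 = 1.689×10^3 mm⁴
I = 1.689×10^-9 m⁴
Required critical load P_cr = n·P = 2.2 × 392 = 862.4 kN = 8.624×10^5 N
From P_cr = π²EI/(K·L)²:  L = (1/K)·√(π²EI/P_cr) = (1/0.5)·√(π²×1.99×10^11×1.689×10^-9/8.624×10^5)
L = 0.124 m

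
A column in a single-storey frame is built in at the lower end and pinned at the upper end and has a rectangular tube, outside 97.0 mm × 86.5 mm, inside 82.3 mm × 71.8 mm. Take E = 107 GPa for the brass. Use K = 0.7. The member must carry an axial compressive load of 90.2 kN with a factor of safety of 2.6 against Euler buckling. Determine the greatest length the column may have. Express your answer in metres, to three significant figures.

Weak-axis I_min = (h_o·b_o³ − h_i·b_i³)/12 with b_o = 86.5, b_i = 71.80 mm (shorter outer/inner sides).
I_min = (97.0×86.5³ − 82.30×71.80³)/12 = 2.693×10^6 mm⁴
I = 2.693×10^-6 m⁴
Required critical load P_cr = n·P = 2.6 × 90.2 = 234.5 kN = 2.345×10^5 N
From P_cr = π²EI/(K·L)²:  L = (1/K)·√(π²EI/P_cr) = (1/0.7)·√(π²×1.07×10^11×2.693×10^-6/2.345×10^5)
L = 4.97 m

L_max ≈ 4.97 m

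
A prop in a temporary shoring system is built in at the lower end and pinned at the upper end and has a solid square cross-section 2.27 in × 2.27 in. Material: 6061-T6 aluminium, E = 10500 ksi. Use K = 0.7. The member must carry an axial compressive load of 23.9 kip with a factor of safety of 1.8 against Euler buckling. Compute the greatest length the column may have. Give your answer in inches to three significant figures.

L_max ≈ 104 in

I = a⁴/12 = 2.27⁴/12 = 2.213 in⁴
Required critical load P_cr = n·P = 1.8 × 23.9 = 43.02 kip = 4.302×10^4 lb
From P_cr = π²EI/(K·L)²:  L = (1/K)·√(π²EI/P_cr) = (1/0.7)·√(π²×1.05×10^7×2.213/4.302×10^4)
L = 104 in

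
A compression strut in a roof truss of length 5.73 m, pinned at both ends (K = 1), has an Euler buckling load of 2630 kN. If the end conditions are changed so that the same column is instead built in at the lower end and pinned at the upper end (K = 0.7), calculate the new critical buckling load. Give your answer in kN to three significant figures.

P_cr ∝ 1/K², so P_cr,new = P_cr,old × (K_old/K_new)² = 2630 × (1/0.7)²
= 2630 × 2.041 = 5370 kN

P_cr ≈ 5370 kN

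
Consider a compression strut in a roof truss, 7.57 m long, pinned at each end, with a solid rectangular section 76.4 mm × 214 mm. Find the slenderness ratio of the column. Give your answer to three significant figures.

λ ≈ 343

For a rectangle r_min = b/√12 = 76.4/√12 = 22.05 mm
L_e = K·L = 1 × 7.57 m = 7.570 m = 7570.0 mm
λ = L_e / r_min = 7570.0 / 22.05 = 343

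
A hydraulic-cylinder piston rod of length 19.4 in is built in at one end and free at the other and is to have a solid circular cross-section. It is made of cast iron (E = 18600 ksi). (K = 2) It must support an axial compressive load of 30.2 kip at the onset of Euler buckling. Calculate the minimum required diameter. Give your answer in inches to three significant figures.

L_e = K·L = 2 × 19.4 = 38.80 in
Required I = P_cr·L_e²/(π²E) = 3.020×10^4 × 38.80² / (π² × 1.86×10^7) = 0.2477 in⁴
Solid circle: I = πd⁴/64  ⇒  d = (64I/π)^(1/4) = (64×0.2477/π)^(1/4) = 1.50 in

d ≈ 1.50 in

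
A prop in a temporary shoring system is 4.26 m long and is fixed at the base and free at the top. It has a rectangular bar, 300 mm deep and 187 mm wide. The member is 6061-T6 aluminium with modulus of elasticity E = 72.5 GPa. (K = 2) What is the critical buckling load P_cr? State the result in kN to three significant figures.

Buckling occurs about the weak axis: I_min = h·b³/12 with b = 187 mm (the shorter side).
I_min = 300×187³/12 = 1.635×10^8 mm⁴
I = 1.635×10^8 mm⁴ = 1.635×10^-4 m⁴
Effective length L_e = K·L = 2 × 4.26 = 8.520 m
P_cr = π²EI / L_e² = π² × 72.5×10⁹ × 1.635×10^-4 / 8.520² = 1.611×10^6 N

P_cr ≈ 1610 kN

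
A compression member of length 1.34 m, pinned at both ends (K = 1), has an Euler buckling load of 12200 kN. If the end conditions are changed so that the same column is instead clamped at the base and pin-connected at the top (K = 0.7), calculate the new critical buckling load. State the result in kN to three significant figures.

P_cr ∝ 1/K², so P_cr,new = P_cr,old × (K_old/K_new)² = 12200 × (1/0.7)²
= 12200 × 2.041 = 24900 kN

P_cr ≈ 24900 kN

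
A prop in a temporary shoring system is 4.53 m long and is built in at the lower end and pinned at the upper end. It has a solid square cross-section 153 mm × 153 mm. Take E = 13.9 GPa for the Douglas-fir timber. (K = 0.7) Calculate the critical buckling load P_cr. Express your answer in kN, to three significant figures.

I = a⁴/12 = 153⁴/12 = 4.567×10^7 mm⁴
I = 4.567×10^7 mm⁴ = 4.567×10^-5 m⁴
Effective length L_e = K·L = 0.7 × 4.53 = 3.171 m
P_cr = π²EI / L_e² = π² × 13.9×10⁹ × 4.567×10^-5 / 3.171² = 6.230×10^5 N

P_cr ≈ 623 kN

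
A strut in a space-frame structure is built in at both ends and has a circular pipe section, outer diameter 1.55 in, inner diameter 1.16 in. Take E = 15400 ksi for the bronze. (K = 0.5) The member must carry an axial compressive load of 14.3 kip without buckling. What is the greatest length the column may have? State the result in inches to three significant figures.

d_o = 1.55 in, d_i = 1.16 in
I = π(d_o⁴ − d_i⁴)/64 = π(1.55⁴ − 1.160⁴)/64 = 0.1945 in⁴
At the buckling limit P_cr = P = 1.430×10^4 lb
From P_cr = π²EI/(K·L)²:  L = (1/K)·√(π²EI/P_cr) = (1/0.5)·√(π²×1.54×10^7×0.1945/1.430×10^4)
L = 90.9 in

L_max ≈ 90.9 in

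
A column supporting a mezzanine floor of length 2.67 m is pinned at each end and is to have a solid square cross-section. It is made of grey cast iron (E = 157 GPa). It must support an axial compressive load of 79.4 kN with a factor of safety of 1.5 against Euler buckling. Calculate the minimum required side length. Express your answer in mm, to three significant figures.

Required P_cr = n·P = 1.5 × 79.4 = 119.1 kN
L_e = K·L = 1 × 2.67 = 2.670 m
Required I = P_cr·L_e²/(π²E) = 1.191×10^5 × 2.670² / (π² × 1.57×10^11) = 5.479×10^-7 m⁴
I_req = 5.479×10^5 mm⁴
Solid square: I = a⁴/12  ⇒  a = (12I)^(1/4) = (12×5.479×10^5)^(1/4) = 50.6 mm

a ≈ 50.6 mm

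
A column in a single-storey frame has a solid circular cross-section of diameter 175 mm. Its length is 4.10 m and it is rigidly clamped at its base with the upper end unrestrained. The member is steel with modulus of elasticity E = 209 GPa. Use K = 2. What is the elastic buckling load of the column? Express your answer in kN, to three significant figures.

I = πd⁴/64 = π×175⁴/64 = 4.604×10^7 mm⁴
I = 4.604×10^7 mm⁴ = 4.604×10^-5 m⁴
Effective length L_e = K·L = 2 × 4.10 = 8.200 m
P_cr = π²EI / L_e² = π² × 209×10⁹ × 4.604×10^-5 / 8.200² = 1.412×10^6 N

P_cr ≈ 1410 kN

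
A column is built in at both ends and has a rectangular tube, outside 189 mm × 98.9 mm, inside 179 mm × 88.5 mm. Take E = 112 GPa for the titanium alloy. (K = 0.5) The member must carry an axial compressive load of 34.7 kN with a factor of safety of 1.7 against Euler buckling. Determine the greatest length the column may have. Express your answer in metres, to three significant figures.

Weak-axis I_min = (h_o·b_o³ − h_i·b_i³)/12 with b_o = 98.9, b_i = 88.50 mm (shorter outer/inner sides).
I_min = (189×98.9³ − 179.0×88.50³)/12 = 4.896×10^6 mm⁴
I = 4.896×10^-6 m⁴
Required critical load P_cr = n·P = 1.7 × 34.7 = 58.99 kN = 5.899×10^4 N
From P_cr = π²EI/(K·L)²:  L = (1/K)·√(π²EI/P_cr) = (1/0.5)·√(π²×1.12×10^11×4.896×10^-6/5.899×10^4)
L = 19.2 m

L_max ≈ 19.2 m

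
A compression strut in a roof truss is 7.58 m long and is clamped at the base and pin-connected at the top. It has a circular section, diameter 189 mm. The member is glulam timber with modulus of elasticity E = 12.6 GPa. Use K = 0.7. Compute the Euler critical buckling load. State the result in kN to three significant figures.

P_cr ≈ 277 kN

I = πd⁴/64 = π×189⁴/64 = 6.264×10^7 mm⁴
I = 6.264×10^7 mm⁴ = 6.264×10^-5 m⁴
Effective length L_e = K·L = 0.7 × 7.58 = 5.306 m
P_cr = π²EI / L_e² = π² × 12.6×10⁹ × 6.264×10^-5 / 5.306² = 2.767×10^5 N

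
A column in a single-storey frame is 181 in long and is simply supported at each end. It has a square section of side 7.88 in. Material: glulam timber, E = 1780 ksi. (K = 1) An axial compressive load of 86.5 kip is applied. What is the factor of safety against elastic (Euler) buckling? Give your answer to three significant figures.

n ≈ 1.99

I = a⁴/12 = 7.88⁴/12 = 321.3 in⁴
Effective length L_e = K·L = 1 × 181 = 181.0 in
P_cr = π²EI / L_e² = π² × 1780×10³ × 321.3 / 181.0² = 1.723×10^5 lb
Factor of safety n = P_cr / P = 172.30 / 86.5 = 1.99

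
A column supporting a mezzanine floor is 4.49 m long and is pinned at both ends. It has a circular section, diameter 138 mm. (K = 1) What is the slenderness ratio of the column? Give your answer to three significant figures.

I = πd⁴/64 = π×138⁴/64 = 1.780×10^7 mm⁴
A = 1.496×10^4 mm²;  r_min = √(I/A) = √(1.780×10^7/1.496×10^4) = 34.50 mm
L_e = K·L = 1 × 4.49 m = 4.490 m = 4490.0 mm
λ = L_e / r_min = 4490.0 / 34.50 = 130

λ ≈ 130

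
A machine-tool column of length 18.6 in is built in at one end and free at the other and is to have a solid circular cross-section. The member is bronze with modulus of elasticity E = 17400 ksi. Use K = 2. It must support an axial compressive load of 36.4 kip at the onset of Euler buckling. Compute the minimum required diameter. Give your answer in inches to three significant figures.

d ≈ 1.56 in

L_e = K·L = 2 × 18.6 = 37.20 in
Required I = P_cr·L_e²/(π²E) = 3.640×10^4 × 37.20² / (π² × 1.74×10^7) = 0.2933 in⁴
Solid circle: I = πd⁴/64  ⇒  d = (64I/π)^(1/4) = (64×0.2933/π)^(1/4) = 1.56 in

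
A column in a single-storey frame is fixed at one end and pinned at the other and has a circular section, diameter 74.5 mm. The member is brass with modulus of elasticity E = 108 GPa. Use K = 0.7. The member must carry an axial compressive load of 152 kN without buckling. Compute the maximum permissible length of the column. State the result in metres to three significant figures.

I = πd⁴/64 = π×74.5⁴/64 = 1.512×10^6 mm⁴
I = 1.512×10^-6 m⁴
At the buckling limit P_cr = P = 1.520×10^5 N
From P_cr = π²EI/(K·L)²:  L = (1/K)·√(π²EI/P_cr) = (1/0.7)·√(π²×1.08×10^11×1.512×10^-6/1.520×10^5)
L = 4.65 m

L_max ≈ 4.65 m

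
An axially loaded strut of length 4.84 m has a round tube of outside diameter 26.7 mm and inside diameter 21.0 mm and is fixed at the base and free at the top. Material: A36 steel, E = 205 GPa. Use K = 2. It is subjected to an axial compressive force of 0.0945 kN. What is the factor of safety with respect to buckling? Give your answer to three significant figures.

n ≈ 3.52

d_o = 26.7 mm, d_i = 21.0 mm
I = π(d_o⁴ − d_i⁴)/64 = π(26.7⁴ − 21.00⁴)/64 = 1.540×10^4 mm⁴
I = 1.540×10^4 mm⁴ = 1.540×10^-8 m⁴
Effective length L_e = K·L = 2 × 4.84 = 9.680 m
P_cr = π²EI / L_e² = π² × 205×10⁹ × 1.540×10^-8 / 9.680² = 332.5 N
Factor of safety n = P_cr / P = 0.33253 / 0.0945 = 3.52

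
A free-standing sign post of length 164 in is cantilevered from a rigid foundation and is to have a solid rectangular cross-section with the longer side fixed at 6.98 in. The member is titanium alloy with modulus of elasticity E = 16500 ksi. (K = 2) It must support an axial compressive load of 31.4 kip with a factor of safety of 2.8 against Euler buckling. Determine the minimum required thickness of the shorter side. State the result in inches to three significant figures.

Required P_cr = n·P = 2.8 × 31.4 = 87.92 kip
L_e = K·L = 2 × 164 = 328.0 in
Required I = P_cr·L_e²/(π²E) = 8.792×10^4 × 328.0² / (π² × 1.65×10^7) = 58.08 in⁴
Rectangle, weak axis: I_min = h·b³/12 with h = 6.98 in fixed  ⇒  b = (12I/h)^(1/3) = 4.64 in

b ≈ 4.64 in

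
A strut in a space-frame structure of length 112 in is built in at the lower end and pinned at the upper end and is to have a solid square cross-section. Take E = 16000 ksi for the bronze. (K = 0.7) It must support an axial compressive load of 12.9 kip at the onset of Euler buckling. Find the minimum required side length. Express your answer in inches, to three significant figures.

L_e = K·L = 0.7 × 112 = 78.40 in
Required I = P_cr·L_e²/(π²E) = 1.290×10^4 × 78.40² / (π² × 1.60×10^7) = 0.5021 in⁴
Solid square: I = a⁴/12  ⇒  a = (12I)^(1/4) = (12×0.5021)^(1/4) = 1.57 in

a ≈ 1.57 in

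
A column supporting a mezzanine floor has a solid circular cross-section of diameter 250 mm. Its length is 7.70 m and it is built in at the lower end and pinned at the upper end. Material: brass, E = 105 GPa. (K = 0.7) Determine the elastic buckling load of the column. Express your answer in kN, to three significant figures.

I = πd⁴/64 = π×250⁴/64 = 1.917×10^8 mm⁴
I = 1.917×10^8 mm⁴ = 1.917×10^-4 m⁴
Effective length L_e = K·L = 0.7 × 7.70 = 5.390 m
P_cr = π²EI / L_e² = π² × 105×10⁹ × 1.917×10^-4 / 5.390² = 6.840×10^6 N

P_cr ≈ 6840 kN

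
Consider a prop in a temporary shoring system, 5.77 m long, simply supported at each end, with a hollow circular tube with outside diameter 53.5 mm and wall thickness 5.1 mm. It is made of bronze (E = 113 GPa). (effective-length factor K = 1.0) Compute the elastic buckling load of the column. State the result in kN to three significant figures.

Inner diameter d_i = 53.5 − 2×5.1 = 43.30 mm
I = π(d_o⁴ − d_i⁴)/64 = π(53.5⁴ − 43.30⁴)/64 = 2.296×10^5 mm⁴
I = 2.296×10^5 mm⁴ = 2.296×10^-7 m⁴
Effective length L_e = K·L = 1 × 5.77 = 5.770 m
P_cr = π²EI / L_e² = π² × 113×10⁹ × 2.296×10^-7 / 5.770² = 7.691×10^3 N

P_cr ≈ 7.69 kN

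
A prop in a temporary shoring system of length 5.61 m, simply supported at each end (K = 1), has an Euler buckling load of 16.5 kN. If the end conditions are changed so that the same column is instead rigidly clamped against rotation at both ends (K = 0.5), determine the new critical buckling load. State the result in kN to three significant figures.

P_cr ∝ 1/K², so P_cr,new = P_cr,old × (K_old/K_new)² = 16.5 × (1/0.5)²
= 16.5 × 4.000 = 66.0 kN

P_cr ≈ 66.0 kN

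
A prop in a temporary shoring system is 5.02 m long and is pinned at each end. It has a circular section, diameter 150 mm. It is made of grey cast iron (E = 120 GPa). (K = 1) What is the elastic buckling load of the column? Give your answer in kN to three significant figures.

P_cr ≈ 1170 kN

I = πd⁴/64 = π×150⁴/64 = 2.485×10^7 mm⁴
I = 2.485×10^7 mm⁴ = 2.485×10^-5 m⁴
Effective length L_e = K·L = 1 × 5.02 = 5.020 m
P_cr = π²EI / L_e² = π² × 120×10⁹ × 2.485×10^-5 / 5.020² = 1.168×10^6 N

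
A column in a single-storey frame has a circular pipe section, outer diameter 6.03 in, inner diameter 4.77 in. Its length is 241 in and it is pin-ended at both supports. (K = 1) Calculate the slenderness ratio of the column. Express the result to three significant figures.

d_o = 6.03 in, d_i = 4.77 in
I = π(d_o⁴ − d_i⁴)/64 = π(6.03⁴ − 4.770⁴)/64 = 39.49 in⁴
A = 10.69 in²;  r_min = √(I/A) = √(39.49/10.69) = 1.922 in
L_e = K·L = 1 × 241 = 241.0 in
λ = L_e / r_min = 241.00 / 1.922 = 125

λ ≈ 125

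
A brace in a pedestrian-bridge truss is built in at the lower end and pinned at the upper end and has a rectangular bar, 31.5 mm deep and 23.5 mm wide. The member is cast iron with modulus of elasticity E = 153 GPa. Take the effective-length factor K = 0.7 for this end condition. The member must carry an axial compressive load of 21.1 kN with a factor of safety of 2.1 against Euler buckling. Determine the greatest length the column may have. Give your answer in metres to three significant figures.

Buckling occurs about the weak axis: I_min = h·b³/12 with b = 23.5 mm (the shorter side).
I_min = 31.5×23.5³/12 = 3.407×10^4 mm⁴
I = 3.407×10^-8 m⁴
Required critical load P_cr = n·P = 2.1 × 21.1 = 44.31 kN = 4.431×10^4 N
From P_cr = π²EI/(K·L)²:  L = (1/K)·√(π²EI/P_cr) = (1/0.7)·√(π²×1.53×10^11×3.407×10^-8/4.431×10^4)
L = 1.54 m

L_max ≈ 1.54 m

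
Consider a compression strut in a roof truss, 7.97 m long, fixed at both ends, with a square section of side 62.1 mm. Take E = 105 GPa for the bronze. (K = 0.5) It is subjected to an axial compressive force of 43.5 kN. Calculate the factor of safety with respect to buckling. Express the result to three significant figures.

I = a⁴/12 = 62.1⁴/12 = 1.239×10^6 mm⁴
I = 1.239×10^6 mm⁴ = 1.239×10^-6 m⁴
Effective length L_e = K·L = 0.5 × 7.97 = 3.985 m
P_cr = π²EI / L_e² = π² × 105×10⁹ × 1.239×10^-6 / 3.985² = 8.088×10^4 N
Factor of safety n = P_cr / P = 80.876 / 43.5 = 1.86

n ≈ 1.86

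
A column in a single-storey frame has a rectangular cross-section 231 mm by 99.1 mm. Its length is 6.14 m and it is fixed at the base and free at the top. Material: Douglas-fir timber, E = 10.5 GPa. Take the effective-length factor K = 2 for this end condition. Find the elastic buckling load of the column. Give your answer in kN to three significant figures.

Buckling occurs about the weak axis: I_min = h·b³/12 with b = 99.1 mm (the shorter side).
I_min = 231×99.1³/12 = 1.873×10^7 mm⁴
I = 1.873×10^7 mm⁴ = 1.873×10^-5 m⁴
Effective length L_e = K·L = 2 × 6.14 = 12.28 m
P_cr = π²EI / L_e² = π² × 10.5×10⁹ × 1.873×10^-5 / 12.28² = 1.287×10^4 N

P_cr ≈ 12.9 kN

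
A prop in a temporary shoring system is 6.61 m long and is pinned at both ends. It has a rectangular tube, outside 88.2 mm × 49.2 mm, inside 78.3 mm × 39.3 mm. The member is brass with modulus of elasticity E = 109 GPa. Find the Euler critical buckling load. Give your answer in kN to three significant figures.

P_cr ≈ 11.8 kN

Weak-axis I_min = (h_o·b_o³ − h_i·b_i³)/12 with b_o = 49.2, b_i = 39.30 mm (shorter outer/inner sides).
I_min = (88.2×49.2³ − 78.30×39.30³)/12 = 4.793×10^5 mm⁴
I = 4.793×10^5 mm⁴ = 4.793×10^-7 m⁴
Effective length L_e = K·L = 1 × 6.61 = 6.610 m
P_cr = π²EI / L_e² = π² × 109×10⁹ × 4.793×10^-7 / 6.610² = 1.180×10^4 N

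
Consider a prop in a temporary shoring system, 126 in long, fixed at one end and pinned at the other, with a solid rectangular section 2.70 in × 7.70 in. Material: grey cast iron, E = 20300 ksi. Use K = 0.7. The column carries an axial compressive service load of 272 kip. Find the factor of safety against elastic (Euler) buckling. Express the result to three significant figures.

Buckling occurs about the weak axis: I_min = h·b³/12 with b = 2.70 in (the shorter side).
I_min = 7.70×2.70³/12 = 12.63 in⁴
Effective length L_e = K·L = 0.7 × 126 = 88.20 in
P_cr = π²EI / L_e² = π² × 20300×10³ × 12.63 / 88.20² = 3.253×10^5 lb
Factor of safety n = P_cr / P = 325.28 / 272 = 1.20

n ≈ 1.20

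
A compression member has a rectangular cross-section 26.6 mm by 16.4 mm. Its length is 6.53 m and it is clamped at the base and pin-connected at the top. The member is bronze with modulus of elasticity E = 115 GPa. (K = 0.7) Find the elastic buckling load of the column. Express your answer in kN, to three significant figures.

P_cr ≈ 0.531 kN

Buckling occurs about the weak axis: I_min = h·b³/12 with b = 16.4 mm (the shorter side).
I_min = 26.6×16.4³/12 = 9.778×10^3 mm⁴
I = 9.778×10^3 mm⁴ = 9.778×10^-9 m⁴
Effective length L_e = K·L = 0.7 × 6.53 = 4.571 m
P_cr = π²EI / L_e² = π² × 115×10⁹ × 9.778×10^-9 / 4.571² = 531.1 N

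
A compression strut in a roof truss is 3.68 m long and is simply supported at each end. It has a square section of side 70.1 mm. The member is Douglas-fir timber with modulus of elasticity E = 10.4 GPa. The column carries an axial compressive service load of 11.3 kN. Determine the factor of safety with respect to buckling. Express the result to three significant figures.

n ≈ 1.35

I = a⁴/12 = 70.1⁴/12 = 2.012×10^6 mm⁴
I = 2.012×10^6 mm⁴ = 2.012×10^-6 m⁴
Effective length L_e = K·L = 1 × 3.68 = 3.680 m
P_cr = π²EI / L_e² = π² × 10.4×10⁹ × 2.012×10^-6 / 3.680² = 1.525×10^4 N
Factor of safety n = P_cr / P = 15.252 / 11.3 = 1.35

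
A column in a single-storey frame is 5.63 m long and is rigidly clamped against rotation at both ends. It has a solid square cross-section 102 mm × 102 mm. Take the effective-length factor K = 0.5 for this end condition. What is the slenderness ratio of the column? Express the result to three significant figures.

For a square r = a/√12 = 102/√12 = 29.44 mm
L_e = K·L = 0.5 × 5.63 m = 2.815 m = 2815.0 mm
λ = L_e / r_min = 2815.0 / 29.44 = 95.6

λ ≈ 95.6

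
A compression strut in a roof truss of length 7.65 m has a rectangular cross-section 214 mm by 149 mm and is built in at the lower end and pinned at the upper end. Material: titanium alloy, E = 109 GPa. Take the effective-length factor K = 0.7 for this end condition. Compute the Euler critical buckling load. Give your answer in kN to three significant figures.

Buckling occurs about the weak axis: I_min = h·b³/12 with b = 149 mm (the shorter side).
I_min = 214×149³/12 = 5.899×10^7 mm⁴
I = 5.899×10^7 mm⁴ = 5.899×10^-5 m⁴
Effective length L_e = K·L = 0.7 × 7.65 = 5.355 m
P_cr = π²EI / L_e² = π² × 109×10⁹ × 5.899×10^-5 / 5.355² = 2.213×10^6 N

P_cr ≈ 2210 kN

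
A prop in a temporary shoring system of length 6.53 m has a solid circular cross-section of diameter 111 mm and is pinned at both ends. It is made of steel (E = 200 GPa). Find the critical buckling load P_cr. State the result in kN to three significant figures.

I = πd⁴/64 = π×111⁴/64 = 7.452×10^6 mm⁴
I = 7.452×10^6 mm⁴ = 7.452×10^-6 m⁴
Effective length L_e = K·L = 1 × 6.53 = 6.530 m
P_cr = π²EI / L_e² = π² × 200×10⁹ × 7.452×10^-6 / 6.530² = 3.450×10^5 N

P_cr ≈ 345 kN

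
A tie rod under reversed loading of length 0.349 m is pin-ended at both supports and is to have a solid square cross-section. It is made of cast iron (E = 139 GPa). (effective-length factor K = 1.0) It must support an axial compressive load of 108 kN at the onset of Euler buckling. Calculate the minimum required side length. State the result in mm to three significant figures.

a ≈ 18.4 mm

L_e = K·L = 1 × 0.349 = 0.3490 m
Required I = P_cr·L_e²/(π²E) = 1.080×10^5 × 0.3490² / (π² × 1.39×10^11) = 9.589×10^-9 m⁴
I_req = 9.589×10^3 mm⁴
Solid square: I = a⁴/12  ⇒  a = (12I)^(1/4) = (12×9.589×10^3)^(1/4) = 18.4 mm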